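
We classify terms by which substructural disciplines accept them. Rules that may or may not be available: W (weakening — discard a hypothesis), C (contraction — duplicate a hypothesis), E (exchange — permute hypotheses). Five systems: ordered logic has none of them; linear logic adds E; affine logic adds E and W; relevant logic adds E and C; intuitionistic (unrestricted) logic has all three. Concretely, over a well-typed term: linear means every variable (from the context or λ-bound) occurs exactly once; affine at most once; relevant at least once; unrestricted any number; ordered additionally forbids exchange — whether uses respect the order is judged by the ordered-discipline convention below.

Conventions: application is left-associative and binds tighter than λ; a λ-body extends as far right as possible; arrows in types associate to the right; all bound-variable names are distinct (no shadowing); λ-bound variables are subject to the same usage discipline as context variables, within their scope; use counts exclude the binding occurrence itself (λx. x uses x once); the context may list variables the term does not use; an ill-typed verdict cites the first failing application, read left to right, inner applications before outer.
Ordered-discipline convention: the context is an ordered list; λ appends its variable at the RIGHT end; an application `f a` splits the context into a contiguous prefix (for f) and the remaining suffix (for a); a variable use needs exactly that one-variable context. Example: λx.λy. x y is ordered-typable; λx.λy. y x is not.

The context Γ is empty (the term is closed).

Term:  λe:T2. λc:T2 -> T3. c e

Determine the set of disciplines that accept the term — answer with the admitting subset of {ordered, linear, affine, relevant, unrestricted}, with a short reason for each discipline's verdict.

admitted in: linear, affine, relevant, unrestricted
use counts: e (bound): 1×, c (bound): 1×
order of uses: c, e
typing: well-typed — term : T2 -> (T2 -> T3) -> T3
ordered ✗ (use order c, e needs exchange)
linear ✓ (exactly-once usage across e, c)
affine ✓ (none of e, c used more than once)
relevant ✓ (none of e, c goes unused)
unrestricted ✓ (simply typable at T2 -> (T2 -> T3) -> T3; W, C, E all held)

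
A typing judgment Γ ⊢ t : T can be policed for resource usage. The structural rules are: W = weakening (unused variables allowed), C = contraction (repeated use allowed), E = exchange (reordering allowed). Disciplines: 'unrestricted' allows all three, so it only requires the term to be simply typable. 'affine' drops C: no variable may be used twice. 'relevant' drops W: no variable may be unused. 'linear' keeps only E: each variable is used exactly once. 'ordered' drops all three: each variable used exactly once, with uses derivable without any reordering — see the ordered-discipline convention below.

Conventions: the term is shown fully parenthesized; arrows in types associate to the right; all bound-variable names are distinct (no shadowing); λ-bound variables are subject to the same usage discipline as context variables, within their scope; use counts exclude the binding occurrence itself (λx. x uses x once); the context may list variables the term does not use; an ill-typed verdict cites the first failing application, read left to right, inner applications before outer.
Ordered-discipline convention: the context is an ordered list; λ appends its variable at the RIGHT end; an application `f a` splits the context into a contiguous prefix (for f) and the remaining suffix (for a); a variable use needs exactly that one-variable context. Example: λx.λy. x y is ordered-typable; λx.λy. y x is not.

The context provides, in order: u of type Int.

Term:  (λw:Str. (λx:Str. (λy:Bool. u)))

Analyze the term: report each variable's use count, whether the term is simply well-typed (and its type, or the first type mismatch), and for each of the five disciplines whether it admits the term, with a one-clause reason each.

use counts: u=1; w (λ-bound)=0; x (λ-bound)=0; y (λ-bound)=0
order of uses: u
typing: well-typed — term : Str → Str → Bool → Int
ordered ✗ (w, x, y never used (weakening))
linear ✗ (w, x, y never used (weakening))
affine ✓ (no duplicate uses among u, w, x, y)
relevant ✗ (w, x, y never used (weakening))
unrestricted ✓ (typability at Str → Str → Bool → Int is all that's needed)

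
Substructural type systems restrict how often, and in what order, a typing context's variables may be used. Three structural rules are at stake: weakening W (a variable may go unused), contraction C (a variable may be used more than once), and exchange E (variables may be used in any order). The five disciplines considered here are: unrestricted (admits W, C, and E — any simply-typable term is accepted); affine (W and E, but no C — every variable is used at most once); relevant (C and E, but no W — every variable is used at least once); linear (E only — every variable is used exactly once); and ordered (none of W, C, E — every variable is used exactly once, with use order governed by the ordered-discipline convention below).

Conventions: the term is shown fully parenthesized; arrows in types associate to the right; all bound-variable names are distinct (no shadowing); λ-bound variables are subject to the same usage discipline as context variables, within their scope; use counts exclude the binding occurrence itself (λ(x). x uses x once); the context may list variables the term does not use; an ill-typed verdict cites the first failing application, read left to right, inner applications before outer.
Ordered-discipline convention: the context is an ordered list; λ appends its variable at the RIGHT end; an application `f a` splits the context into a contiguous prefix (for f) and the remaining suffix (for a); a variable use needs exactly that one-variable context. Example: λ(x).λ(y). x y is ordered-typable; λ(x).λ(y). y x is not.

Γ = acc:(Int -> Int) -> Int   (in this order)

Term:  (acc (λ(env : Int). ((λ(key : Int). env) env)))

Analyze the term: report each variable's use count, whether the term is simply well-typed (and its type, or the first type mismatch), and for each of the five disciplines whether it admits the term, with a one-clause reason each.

variable uses: acc=1, env [bound]=2, key [bound]=0
order of uses: acc, env, env
typing: ✓ — Int
ordered ✗ (repeated use of env ×2; unused: key — weakening required)
linear ✗ (repeated use of env ×2; unused: key — weakening required)
affine ✗ (repeated use of env ×2)
relevant ✗ (unused: key — weakening required)
unrestricted ✓ (well-typed at Int; no restrictions here)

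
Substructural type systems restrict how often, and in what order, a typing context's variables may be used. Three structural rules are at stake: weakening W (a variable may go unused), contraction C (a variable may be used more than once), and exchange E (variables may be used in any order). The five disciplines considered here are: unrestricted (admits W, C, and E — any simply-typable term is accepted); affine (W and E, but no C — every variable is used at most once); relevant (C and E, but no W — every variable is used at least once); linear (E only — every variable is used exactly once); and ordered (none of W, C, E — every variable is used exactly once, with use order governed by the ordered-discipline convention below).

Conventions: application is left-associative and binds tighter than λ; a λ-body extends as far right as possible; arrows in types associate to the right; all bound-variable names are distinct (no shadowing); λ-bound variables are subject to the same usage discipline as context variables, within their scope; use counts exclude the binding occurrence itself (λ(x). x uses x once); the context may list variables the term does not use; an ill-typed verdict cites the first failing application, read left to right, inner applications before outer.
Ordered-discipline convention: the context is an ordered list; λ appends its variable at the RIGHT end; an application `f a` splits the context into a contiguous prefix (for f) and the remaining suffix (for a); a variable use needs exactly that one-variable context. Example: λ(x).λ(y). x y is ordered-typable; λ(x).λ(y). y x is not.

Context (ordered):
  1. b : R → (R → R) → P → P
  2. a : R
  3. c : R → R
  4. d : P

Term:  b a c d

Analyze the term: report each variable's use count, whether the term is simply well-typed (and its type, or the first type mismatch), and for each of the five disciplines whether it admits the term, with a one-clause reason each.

use counts: b ×1, a ×1, c ×1, d ×1
left-to-right use order: b, a, c, d
typing: the term checks, with type P
ordered: ✓ — b, a, c, d once each; derivable with no W/C/E
linear: ✓ — each of b, a, c, d used exactly once
affine: ✓ — none of b, a, c, d used more than once
relevant: ✓ — at least one use each (b, a, c, d)
unrestricted: ✓ — well-typed at P; no restrictions here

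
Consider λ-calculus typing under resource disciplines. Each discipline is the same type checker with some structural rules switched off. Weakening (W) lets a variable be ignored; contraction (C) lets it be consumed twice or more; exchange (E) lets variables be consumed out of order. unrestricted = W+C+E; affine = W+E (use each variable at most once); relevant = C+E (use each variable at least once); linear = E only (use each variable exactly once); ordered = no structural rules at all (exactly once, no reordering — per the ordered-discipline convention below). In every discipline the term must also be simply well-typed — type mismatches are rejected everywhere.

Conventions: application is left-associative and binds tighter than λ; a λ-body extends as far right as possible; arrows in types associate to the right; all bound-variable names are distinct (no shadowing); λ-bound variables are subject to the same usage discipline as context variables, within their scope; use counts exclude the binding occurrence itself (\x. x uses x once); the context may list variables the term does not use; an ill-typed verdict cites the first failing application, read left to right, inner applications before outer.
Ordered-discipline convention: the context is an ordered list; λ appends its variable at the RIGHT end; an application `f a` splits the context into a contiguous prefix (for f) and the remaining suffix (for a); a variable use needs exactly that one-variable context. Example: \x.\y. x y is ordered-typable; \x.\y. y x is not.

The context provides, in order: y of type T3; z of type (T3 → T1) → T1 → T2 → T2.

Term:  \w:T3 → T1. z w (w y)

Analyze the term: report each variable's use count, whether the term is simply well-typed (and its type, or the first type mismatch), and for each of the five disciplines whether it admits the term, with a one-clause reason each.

counts: y: 1; z: 1; w (λ-bound): 2
use order (left to right): z, w, w, y
typing: well-typed at (T3 → T1) → T2 → T2
ordered ✗ (needs contraction — w ×2)
linear ✗ (needs contraction — w ×2)
affine ✗ (needs contraction — w ×2)
relevant ✓ (at least one use each (y, z, w))
unrestricted ✓ (well-typed at (T3 → T1) → T2 → T2; no restrictions here)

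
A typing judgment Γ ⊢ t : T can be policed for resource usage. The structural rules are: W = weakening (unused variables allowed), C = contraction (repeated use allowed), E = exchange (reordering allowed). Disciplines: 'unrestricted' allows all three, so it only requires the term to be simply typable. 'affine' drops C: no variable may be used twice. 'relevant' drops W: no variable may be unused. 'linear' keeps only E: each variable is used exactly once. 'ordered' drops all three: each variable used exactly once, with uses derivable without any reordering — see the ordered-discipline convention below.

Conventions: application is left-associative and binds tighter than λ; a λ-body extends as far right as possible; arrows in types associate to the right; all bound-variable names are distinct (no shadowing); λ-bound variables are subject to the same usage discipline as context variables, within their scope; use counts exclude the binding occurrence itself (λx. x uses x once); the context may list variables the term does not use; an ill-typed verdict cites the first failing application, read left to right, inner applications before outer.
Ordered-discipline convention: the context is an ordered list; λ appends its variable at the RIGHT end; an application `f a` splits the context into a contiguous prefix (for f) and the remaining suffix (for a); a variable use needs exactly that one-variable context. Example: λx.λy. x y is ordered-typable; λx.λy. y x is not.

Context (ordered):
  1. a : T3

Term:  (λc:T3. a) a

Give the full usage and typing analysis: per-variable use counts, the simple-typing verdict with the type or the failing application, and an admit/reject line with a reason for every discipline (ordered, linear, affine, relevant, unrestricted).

use counts: a=2, c [bound]=0
order of uses: a, a
typing: well-typed at T3
ordered ✗ (a ×2 used more than once (contraction); c left unused)
linear ✗ (a ×2 used more than once (contraction); c left unused)
affine ✗ (a ×2 used more than once (contraction))
relevant ✗ (c left unused)
unrestricted ✓ (typability at T3 is all that's needed)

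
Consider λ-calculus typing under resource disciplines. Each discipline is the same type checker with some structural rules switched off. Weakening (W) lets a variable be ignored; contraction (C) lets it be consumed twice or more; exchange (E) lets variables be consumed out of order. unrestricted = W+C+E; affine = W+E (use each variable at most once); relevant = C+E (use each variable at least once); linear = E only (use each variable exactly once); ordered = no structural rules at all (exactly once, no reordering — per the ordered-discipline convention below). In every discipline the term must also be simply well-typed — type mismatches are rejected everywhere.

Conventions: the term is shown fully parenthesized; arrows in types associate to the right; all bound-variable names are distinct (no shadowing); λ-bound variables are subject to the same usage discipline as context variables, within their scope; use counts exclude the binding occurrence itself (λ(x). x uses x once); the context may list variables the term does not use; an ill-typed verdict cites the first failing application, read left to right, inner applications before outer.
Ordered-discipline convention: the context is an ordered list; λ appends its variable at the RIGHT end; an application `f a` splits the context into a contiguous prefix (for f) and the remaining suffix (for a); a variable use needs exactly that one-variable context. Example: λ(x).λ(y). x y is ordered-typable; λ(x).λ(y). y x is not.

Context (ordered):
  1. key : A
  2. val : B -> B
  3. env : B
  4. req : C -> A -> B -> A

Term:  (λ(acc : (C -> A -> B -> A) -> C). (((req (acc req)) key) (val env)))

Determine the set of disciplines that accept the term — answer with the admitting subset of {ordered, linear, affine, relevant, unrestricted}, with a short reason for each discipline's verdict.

accepted by: relevant, unrestricted
counts: key ×1, val ×1, env ×1, req ×2, acc (λ-bound) ×1
use order (left to right): req, acc, req, key, val, env
typing: ✓ — ((C -> A -> B -> A) -> C) -> A
ordered: ✗ — uses contraction: req ×2
linear: ✗ — uses contraction: req ×2
affine: ✗ — uses contraction: req ×2
relevant: ✓ — every one of key, val, env, req, acc appears
unrestricted: ✓ — simply typable at ((C -> A -> B -> A) -> C) -> A; W, C, E all held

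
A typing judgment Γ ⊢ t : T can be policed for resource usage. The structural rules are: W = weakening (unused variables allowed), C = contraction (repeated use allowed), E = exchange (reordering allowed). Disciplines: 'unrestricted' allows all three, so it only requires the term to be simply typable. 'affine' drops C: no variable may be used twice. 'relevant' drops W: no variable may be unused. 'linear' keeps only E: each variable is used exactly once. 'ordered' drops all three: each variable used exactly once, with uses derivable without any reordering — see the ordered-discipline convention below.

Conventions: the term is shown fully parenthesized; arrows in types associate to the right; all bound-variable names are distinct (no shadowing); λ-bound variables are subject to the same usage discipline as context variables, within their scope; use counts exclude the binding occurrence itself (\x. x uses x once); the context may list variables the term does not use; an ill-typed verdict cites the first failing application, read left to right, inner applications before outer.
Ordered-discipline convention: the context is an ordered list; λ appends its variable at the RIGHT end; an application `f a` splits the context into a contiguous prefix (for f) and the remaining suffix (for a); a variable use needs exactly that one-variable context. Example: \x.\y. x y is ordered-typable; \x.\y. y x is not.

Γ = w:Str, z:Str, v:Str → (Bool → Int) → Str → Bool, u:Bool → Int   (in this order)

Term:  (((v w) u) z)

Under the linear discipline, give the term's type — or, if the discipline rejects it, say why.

term : Bool
use counts: w ×1; z ×1; v ×1; u ×1
use order (left to right): v, w, u, z
typing: the term checks, with type Bool
all disciplines: ordered ✗; linear ✓; affine ✓; relevant ✓; unrestricted ✓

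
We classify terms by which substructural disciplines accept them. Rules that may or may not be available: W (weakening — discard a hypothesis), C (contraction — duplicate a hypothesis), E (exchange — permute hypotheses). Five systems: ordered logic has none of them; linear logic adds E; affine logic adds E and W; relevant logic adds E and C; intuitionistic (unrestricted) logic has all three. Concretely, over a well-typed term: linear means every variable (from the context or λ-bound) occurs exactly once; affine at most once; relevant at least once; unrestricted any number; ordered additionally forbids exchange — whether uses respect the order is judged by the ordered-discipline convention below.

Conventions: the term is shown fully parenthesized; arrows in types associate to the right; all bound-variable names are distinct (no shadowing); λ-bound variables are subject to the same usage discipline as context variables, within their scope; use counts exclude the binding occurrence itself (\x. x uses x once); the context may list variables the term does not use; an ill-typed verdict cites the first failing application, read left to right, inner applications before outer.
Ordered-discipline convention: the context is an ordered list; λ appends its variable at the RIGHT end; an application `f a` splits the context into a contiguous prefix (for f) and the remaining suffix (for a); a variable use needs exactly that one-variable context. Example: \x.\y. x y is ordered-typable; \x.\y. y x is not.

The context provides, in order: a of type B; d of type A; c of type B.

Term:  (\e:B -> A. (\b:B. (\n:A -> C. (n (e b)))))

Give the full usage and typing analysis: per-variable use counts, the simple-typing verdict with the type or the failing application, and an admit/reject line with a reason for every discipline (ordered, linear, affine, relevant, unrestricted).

use counts: a=0; d=0; c=0; e (λ-bound)=1; b (λ-bound)=1; n (λ-bound)=1
left-to-right use order: n, e, b
typing: the term checks, with type (B -> A) -> B -> (A -> C) -> C
ordered: ✗ — a, d, c left unused
linear: ✗ — a, d, c left unused
affine: ✓ — no duplicate uses among a, d, c, e, b, n
relevant: ✗ — a, d, c left unused
unrestricted: ✓ — type-checks ((B -> A) -> B -> (A -> C) -> C) and nothing is barred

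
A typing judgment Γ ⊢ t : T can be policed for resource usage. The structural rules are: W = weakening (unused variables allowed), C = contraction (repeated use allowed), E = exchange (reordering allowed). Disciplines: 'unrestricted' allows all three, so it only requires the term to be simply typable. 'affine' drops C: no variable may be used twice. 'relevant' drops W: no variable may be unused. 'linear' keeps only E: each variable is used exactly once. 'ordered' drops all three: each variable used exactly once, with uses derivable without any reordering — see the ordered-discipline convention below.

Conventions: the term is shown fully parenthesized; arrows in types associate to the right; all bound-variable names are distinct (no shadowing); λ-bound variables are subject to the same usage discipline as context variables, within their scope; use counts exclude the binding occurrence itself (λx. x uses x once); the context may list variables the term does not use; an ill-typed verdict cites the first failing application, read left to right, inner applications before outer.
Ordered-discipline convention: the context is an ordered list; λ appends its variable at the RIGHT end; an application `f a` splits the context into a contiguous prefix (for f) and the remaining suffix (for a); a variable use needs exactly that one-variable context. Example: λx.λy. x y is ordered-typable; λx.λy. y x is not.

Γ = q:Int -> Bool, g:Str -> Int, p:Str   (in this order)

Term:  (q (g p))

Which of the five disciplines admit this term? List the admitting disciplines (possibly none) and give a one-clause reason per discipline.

admitted by: ordered, linear, affine, relevant, unrestricted
variable uses: q: 1; g: 1; p: 1
use order (left to right): q, g, p
typing: well-typed at Bool
ordered: ✓ — q, g, p: once each, no exchange needed
linear: ✓ — q, g, p: one use apiece
affine: ✓ — none of q, g, p used more than once
relevant: ✓ — none of q, g, p goes unused
unrestricted: ✓ — simply typable at Bool; W, C, E all held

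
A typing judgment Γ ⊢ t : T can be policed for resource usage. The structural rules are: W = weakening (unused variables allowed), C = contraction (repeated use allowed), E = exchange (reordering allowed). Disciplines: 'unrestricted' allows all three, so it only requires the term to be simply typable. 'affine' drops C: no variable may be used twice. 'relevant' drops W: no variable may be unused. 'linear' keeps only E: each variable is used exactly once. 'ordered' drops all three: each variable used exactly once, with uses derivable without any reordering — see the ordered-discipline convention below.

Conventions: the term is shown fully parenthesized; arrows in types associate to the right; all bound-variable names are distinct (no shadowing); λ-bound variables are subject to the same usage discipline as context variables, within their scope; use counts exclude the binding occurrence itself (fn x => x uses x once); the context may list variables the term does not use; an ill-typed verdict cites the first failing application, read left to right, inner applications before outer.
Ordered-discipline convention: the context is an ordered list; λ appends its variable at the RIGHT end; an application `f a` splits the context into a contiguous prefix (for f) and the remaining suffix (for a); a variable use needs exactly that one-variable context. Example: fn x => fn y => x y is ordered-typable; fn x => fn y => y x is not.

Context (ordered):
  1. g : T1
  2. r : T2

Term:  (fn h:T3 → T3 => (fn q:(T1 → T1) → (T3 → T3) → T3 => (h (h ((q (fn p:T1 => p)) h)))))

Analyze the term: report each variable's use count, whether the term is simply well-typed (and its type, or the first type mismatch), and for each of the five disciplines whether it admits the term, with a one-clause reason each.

counts: g ×0, r ×0, h (λ-bound) ×3, q (λ-bound) ×1, p (λ-bound) ×1
order of uses: h, h, q, p, h
typing: ✓ — (T3 → T3) → ((T1 → T1) → (T3 → T3) → T3) → T3
ordered: ✗ — needs contraction — h ×3; g, r left unused
linear: ✗ — needs contraction — h ×3; g, r left unused
affine: ✗ — needs contraction — h ×3
relevant: ✗ — g, r left unused
unrestricted: ✓ — simply typable at (T3 → T3) → ((T1 → T1) → (T3 → T3) → T3) → T3; W, C, E all held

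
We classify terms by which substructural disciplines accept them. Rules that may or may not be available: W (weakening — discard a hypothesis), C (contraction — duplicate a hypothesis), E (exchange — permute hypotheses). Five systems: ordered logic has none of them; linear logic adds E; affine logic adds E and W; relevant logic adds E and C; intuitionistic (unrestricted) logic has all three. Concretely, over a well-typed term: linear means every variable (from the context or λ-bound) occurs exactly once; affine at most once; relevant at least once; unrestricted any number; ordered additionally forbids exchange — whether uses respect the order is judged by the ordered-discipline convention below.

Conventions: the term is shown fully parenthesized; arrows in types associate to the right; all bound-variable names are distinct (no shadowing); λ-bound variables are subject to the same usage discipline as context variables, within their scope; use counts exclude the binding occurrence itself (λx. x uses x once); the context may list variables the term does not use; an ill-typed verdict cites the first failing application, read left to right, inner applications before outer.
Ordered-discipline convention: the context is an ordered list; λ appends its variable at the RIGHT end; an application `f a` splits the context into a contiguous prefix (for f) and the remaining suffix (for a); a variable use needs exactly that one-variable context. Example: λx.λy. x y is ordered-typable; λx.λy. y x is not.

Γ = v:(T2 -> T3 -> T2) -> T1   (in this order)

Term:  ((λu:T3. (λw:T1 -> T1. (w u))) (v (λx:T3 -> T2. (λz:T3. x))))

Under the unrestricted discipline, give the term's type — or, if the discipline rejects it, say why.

not well-typed under unrestricted — fails simple typing
use counts: v ×1; u [bound] ×1; w [bound] ×1; x [bound] ×1; z [bound] ×0
order of uses: w, u, v, x
typing: ill-typed: argument of type T3 where T1 is required
per-discipline verdicts: ordered ✗; linear ✗; affine ✗; relevant ✗; unrestricted ✗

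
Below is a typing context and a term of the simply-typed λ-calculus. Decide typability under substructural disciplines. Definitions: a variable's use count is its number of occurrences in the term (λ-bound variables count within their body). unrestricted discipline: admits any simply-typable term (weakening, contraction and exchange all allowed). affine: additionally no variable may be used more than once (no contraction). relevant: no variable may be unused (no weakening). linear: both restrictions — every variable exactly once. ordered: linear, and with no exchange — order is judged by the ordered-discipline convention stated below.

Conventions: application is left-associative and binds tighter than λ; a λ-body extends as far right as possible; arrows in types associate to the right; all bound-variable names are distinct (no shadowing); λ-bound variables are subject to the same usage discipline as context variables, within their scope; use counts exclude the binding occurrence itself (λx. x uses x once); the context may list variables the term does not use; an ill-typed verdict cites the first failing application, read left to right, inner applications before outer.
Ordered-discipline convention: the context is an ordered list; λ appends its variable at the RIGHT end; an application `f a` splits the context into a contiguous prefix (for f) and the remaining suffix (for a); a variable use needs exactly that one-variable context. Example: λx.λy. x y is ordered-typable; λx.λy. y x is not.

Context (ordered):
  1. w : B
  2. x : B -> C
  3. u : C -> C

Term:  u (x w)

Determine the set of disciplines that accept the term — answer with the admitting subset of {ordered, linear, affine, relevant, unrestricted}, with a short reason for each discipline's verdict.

admitted by: linear, affine, relevant, unrestricted
use counts: w: 1×; x: 1×; u: 1×
left-to-right use order: u, x, w
typing: well-typed at C
ordered: ✗, use order u, x, w needs exchange
linear: ✓, w, x, u: one use apiece
affine: ✓, at most one use each (w, x, u)
relevant: ✓, none of w, x, u goes unused
unrestricted: ✓, type-checks (C) and nothing is barred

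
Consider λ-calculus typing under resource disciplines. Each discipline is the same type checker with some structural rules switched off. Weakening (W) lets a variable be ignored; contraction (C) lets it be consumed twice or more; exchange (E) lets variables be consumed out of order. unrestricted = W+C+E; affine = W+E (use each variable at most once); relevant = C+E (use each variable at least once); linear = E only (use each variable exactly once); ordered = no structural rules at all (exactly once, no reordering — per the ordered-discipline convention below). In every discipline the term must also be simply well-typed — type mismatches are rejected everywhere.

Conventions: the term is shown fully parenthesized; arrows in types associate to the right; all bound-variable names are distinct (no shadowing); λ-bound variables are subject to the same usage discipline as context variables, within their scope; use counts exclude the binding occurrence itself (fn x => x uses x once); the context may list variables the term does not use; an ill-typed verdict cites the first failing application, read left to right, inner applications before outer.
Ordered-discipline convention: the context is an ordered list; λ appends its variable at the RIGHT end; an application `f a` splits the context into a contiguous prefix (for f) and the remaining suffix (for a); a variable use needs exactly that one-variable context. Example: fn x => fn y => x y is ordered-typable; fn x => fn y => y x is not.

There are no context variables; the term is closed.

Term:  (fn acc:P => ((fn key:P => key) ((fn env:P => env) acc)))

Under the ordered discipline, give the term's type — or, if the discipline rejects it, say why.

term : P → P
variable uses: acc (λ-bound): 1, key (λ-bound): 1, env (λ-bound): 1
use order (left to right): key, env, acc
typing: well-typed at P → P
all disciplines: ordered ✓ · linear ✓ · affine ✓ · relevant ✓ · unrestricted ✓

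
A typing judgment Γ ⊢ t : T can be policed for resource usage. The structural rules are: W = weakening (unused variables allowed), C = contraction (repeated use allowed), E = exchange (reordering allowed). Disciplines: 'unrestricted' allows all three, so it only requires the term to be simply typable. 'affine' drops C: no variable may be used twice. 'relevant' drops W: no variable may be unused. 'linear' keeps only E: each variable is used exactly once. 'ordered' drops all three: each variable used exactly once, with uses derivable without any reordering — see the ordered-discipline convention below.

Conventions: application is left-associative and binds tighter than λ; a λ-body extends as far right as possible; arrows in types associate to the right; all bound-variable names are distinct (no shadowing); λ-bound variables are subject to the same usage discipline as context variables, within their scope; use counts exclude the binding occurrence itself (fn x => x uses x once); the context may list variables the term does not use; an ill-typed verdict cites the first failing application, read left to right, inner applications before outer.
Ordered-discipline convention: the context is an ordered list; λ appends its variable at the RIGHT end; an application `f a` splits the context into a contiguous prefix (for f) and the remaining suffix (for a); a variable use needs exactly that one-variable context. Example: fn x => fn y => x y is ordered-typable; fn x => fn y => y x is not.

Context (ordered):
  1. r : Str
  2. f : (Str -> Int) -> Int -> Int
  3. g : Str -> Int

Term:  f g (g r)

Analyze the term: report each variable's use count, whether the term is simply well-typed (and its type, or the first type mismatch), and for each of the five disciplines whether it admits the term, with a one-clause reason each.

use counts: r ×1, f ×1, g ×2
left-to-right use order: f, g, g, r
typing: ✓ — Int
ordered ✗ (g ×2 used more than once (contraction))
linear ✗ (g ×2 used more than once (contraction))
affine ✗ (g ×2 used more than once (contraction))
relevant ✓ (every one of r, f, g appears)
unrestricted ✓ (well-typed at Int; no restrictions here)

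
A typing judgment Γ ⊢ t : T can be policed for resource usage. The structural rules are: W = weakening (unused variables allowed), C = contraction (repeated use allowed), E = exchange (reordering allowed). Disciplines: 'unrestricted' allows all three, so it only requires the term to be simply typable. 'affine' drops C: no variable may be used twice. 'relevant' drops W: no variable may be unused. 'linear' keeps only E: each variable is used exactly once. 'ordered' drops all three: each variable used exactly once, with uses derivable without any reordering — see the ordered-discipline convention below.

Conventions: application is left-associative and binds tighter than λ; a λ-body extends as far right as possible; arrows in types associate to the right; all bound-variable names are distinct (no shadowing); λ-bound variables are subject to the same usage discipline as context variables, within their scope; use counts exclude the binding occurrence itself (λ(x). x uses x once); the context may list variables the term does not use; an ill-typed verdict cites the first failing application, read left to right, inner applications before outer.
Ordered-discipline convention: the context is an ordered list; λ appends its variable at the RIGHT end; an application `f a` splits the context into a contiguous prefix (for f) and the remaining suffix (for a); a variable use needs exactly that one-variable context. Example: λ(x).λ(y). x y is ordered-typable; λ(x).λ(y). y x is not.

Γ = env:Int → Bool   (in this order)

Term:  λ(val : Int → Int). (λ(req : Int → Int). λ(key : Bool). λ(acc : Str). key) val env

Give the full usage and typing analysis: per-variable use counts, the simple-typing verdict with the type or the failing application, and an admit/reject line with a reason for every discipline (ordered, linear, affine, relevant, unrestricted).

usage: env=1, val [bound]=1, req [bound]=0, key [bound]=1, acc [bound]=0
uses in reading order: key, val, env
typing: ill-typed: a function awaiting Bool gets Int → Bool
ordered: ✗ — the type mismatch rejects it
linear: ✗ — not simply typable
affine: ✗ — fails simple typing
relevant: ✗ — a type mismatch blocks all five
unrestricted: ✗ — the type mismatch rejects it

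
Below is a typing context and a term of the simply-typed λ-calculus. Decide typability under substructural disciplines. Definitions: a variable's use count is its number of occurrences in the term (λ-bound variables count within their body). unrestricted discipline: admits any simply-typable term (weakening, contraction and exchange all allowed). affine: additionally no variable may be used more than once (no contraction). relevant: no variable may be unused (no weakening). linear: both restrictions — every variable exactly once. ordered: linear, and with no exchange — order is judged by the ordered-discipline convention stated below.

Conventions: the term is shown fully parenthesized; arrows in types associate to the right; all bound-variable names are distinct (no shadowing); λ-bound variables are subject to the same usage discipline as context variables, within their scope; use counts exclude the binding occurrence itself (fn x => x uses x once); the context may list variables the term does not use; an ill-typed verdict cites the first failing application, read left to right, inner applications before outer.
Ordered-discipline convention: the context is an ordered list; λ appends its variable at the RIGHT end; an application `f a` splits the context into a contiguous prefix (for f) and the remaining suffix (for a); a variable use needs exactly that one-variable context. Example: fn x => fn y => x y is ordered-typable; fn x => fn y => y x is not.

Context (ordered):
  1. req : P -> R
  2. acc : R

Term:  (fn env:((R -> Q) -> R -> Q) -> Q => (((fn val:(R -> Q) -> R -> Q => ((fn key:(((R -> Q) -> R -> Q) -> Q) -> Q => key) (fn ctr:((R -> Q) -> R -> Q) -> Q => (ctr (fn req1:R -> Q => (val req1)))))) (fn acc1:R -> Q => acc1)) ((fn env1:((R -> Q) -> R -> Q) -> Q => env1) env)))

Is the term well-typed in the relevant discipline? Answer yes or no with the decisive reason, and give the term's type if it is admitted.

no — unused: req, acc — weakening required
usage: req ×0; acc ×0; env (λ-bound) ×1; val (λ-bound) ×1; key (λ-bound) ×1; ctr (λ-bound) ×1; req1 (λ-bound) ×1; acc1 (λ-bound) ×1; env1 (λ-bound) ×1
use order (left to right): key, ctr, val, req1, acc1, env1, env
typing: well-typed at (((R -> Q) -> R -> Q) -> Q) -> Q
summary: ordered ✗ · linear ✗ · affine ✓ · relevant ✗ · unrestricted ✓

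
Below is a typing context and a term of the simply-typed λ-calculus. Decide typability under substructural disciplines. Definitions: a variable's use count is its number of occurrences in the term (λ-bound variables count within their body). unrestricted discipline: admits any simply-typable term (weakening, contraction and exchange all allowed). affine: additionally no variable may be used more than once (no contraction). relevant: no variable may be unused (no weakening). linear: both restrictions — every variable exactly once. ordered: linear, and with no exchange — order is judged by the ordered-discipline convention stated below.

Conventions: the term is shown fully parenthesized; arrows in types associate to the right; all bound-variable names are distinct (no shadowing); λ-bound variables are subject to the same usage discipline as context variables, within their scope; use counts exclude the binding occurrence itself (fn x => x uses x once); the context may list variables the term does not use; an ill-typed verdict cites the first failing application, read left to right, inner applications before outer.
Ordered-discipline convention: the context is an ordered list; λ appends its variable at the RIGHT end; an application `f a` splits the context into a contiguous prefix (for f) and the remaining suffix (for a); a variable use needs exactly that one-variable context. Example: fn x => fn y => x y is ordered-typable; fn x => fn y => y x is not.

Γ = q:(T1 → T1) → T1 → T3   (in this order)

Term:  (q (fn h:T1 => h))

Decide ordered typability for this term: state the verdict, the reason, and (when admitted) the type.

yes — one use each (q, h); ordered split holds; term : T1 → T3
usage: q ×1; h (bound) ×1
left-to-right use order: q, h
typing: well-typed at T1 → T3
all disciplines: ordered ✓; linear ✓; affine ✓; relevant ✓; unrestricted ✓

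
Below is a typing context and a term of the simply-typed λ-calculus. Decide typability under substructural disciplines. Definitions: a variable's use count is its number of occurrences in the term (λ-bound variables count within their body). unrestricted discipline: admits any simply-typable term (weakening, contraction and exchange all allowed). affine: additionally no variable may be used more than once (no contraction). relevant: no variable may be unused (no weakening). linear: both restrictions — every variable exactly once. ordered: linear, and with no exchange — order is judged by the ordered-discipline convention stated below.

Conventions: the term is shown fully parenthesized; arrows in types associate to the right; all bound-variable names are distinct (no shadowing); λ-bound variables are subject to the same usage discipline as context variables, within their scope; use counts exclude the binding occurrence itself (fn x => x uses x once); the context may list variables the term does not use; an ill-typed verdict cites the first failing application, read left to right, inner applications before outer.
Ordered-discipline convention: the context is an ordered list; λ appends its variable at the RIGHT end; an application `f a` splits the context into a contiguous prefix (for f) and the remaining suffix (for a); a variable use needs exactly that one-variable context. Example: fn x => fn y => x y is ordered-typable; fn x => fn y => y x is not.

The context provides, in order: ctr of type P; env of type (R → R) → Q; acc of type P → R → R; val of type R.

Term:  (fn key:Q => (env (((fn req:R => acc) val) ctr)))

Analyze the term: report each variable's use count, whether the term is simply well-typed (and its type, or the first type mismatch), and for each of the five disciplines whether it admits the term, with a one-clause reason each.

variable uses: ctr: 1; env: 1; acc: 1; val: 1; key (bound): 0; req (bound): 0
uses in reading order: env, acc, val, ctr
typing: ✓ — Q → Q
ordered: ✗ — needs weakening: key, req unused
linear: ✗ — needs weakening: key, req unused
affine: ✓ — none of ctr, env, acc, val, key, req used more than once
relevant: ✗ — needs weakening: key, req unused
unrestricted: ✓ — type-checks (Q → Q) and nothing is barred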